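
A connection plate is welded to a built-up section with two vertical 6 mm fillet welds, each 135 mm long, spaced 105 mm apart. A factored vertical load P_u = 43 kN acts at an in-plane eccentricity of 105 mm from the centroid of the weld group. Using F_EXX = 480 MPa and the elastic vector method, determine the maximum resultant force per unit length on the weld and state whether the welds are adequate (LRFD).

Total weld length L_w = 270 mm. Treat welds as unit-width lines.
Polar moment about centroid: J = 2[d³/12 + d(b/2)²] = 2[135³/12 + 135×52.5²] = 1154000 mm³.
Direct shear f_v = P/L_w = 43×10³ / 270 = 159.3 N/mm (vertical).
Torsion M = P·e = 43×10³ × 105 = 4515000 N·mm.
Critical point at (x, y) = (52.5, 67.5) from centroid. f_tx = M·y/J = 264 N/mm; f_ty = M·x/J = 205.4 N/mm.
Resultant f_max = √[f_tx² + (f_v + f_ty)²] = √[264² + (159.3 + 205.4)²] = 450.2 N/mm.
Capacity per unit length: φr_n = 0.75 × 0.6 × 480 × (0.707 × 6) = 916.3 N/mm.
450.2 ≤ 916.3 → adequate.

f_max ≈ 450 N/mm; adequate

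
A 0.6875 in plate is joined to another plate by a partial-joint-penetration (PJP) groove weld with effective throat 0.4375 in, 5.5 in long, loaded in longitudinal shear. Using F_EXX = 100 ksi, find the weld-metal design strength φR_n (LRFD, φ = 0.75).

φR_n ≈ 108 kips

Effective throat (given) t_e = 0.4375 in.
A_we = 0.4375 × 5.5 = 2.406 in².
F_nw = 0.6 F_EXX = 60 ksi.
φR_n = 0.75 × 60 × 2.406 = 108.3 kips.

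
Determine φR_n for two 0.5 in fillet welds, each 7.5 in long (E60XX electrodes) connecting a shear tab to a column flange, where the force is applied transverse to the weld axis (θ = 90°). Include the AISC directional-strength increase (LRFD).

E60XX → F_EXX = 60 ksi.
t_e = 0.707 × 0.5 = 0.3535 in; A_we = 0.3535 × 15 = 5.302 in².
Directional factor: 1.0 + 0.5 sin^1.5(90°) = 1.5.
F_nw = 0.6 × 60 × 1.5 = 54 ksi.
φR_n = 0.75 × 54 × 5.302 = 214.8 kips.

φR_n ≈ 215 kips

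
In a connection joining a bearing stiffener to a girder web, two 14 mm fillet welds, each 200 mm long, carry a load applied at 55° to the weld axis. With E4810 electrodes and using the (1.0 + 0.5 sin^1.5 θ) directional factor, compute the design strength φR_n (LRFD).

φR_n ≈ 1170 kN

E48XX → F_EXX = 480 MPa.
t_e = 0.707 × 14 = 9.898 mm; A_we = 9.898 × 400 = 3959 mm².
Directional factor: 1.0 + 0.5 sin^1.5(55°) = 1.371.
F_nw = 0.6 × 480 × 1.371 = 394.8 MPa.
φR_n = 0.75 × 394.8 × 3959 × 10⁻³ = 1172 kN.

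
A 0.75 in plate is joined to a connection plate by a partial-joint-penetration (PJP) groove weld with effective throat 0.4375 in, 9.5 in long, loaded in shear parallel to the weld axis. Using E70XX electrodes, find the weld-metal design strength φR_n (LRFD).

E70XX → F_EXX = 70 ksi.
Effective throat (given) t_e = 0.4375 in.
A_we = 0.4375 × 9.5 = 4.156 in².
F_nw = 0.6 F_EXX = 42 ksi.
φR_n = 0.75 × 42 × 4.156 = 130.9 kip.

φR_n ≈ 131 kip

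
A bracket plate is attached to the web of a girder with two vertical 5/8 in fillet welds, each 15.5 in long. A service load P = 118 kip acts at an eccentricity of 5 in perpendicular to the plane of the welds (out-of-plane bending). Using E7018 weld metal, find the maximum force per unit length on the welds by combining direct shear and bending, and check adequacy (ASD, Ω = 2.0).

E70XX → F_EXX = 70 ksi.
L_w = 2 × 15.5 = 31 in; section modulus (unit throat) S = 2 × L²/6 = 80.08 in².
Direct shear f_v = P/L_w = 118/31 = 3.806 kip/in.
Moment M = P × e = 118 × 5 = 590 kip·in; bending f_b = M/S = 7.367 kip/in.
f_max = √(f_v² + f_b²) = √(3.806² + 7.367²) = 8.293 kip/in.
r_n/Ω = (1/2.0) × 0.6 × 70 × (0.707 × 0.625) = 9.279 kip/in → adequate.

f_max ≈ 8.29 kip/in; adequate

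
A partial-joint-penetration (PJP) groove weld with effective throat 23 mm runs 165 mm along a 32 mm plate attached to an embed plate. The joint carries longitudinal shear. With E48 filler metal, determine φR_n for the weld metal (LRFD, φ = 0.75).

E48XX → F_EXX = 480 MPa.
Effective throat (given) t_e = 23 mm.
A_we = 23 × 165 = 3795 mm².
F_nw = 0.6 F_EXX = 288 MPa.
φR_n = 0.75 × 288 × 3795 × 10⁻³ = 819.7 kN.

φR_n ≈ 820 kN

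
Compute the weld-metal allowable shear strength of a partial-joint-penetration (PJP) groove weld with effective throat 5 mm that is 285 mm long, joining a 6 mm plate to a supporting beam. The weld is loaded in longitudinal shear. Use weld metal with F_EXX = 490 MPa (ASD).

R_n/Ω ≈ 209 kN

Effective throat (given) t_e = 5 mm.
A_we = 5 × 285 = 1425 mm².
F_nw = 0.6 F_EXX = 294 MPa.
R_n/Ω = (294 × 1425) / 2.0 × 10⁻³ = 209.5 kN.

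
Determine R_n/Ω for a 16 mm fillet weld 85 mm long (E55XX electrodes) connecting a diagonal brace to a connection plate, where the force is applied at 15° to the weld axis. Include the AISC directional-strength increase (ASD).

R_n/Ω ≈ 169 kN

E55XX → F_EXX = 550 MPa.
t_e = 0.707 × 16 = 11.31 mm; A_we = 11.31 × 85 = 961.5 mm².
Directional factor: 1.0 + 0.5 sin^1.5(15°) = 1.066.
F_nw = 0.6 × 550 × 1.066 = 351.7 MPa.
R_n/Ω = (351.7 × 961.5) / 2.0 × 10⁻³ = 169.1 kN.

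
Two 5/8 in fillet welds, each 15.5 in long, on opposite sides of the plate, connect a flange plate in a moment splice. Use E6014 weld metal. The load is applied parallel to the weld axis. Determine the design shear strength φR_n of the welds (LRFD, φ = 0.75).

E60XX → F_EXX = 60 ksi.
Effective throat t_e = 0.707 × 0.625 = 0.4419 in.
Total length L = 31 in; A_we = 0.4419 × 31 = 13.7 in².
F_nw = 0.6 F_EXX = 0.6 × 60 = 36 ksi.
φR_n = 0.75 × 36 × 13.7 = 369.8 kips.

φR_n ≈ 370 kips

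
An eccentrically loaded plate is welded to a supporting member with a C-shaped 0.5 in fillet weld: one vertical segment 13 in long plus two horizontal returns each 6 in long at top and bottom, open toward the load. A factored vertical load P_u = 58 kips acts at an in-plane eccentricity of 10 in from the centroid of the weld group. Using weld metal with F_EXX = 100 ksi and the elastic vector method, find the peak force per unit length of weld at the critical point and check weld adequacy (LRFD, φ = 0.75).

Total weld length L_w = 25 in. Treat welds as unit-width lines.
Centroid: x̄ = 2×6×3 / 25 = 1.44 in from the vertical weld.
Polar moment about centroid: J = I_x + I_y = [13³/12 + 2×6×6.5²] + [13×1.44² + 2(6³/12 + 6×1.56²)] = 782.2 in³.
Direct shear f_v = P/L_w = 58 / 25 = 2.32 kip/in (vertical).
Torsion M = P·e = 58 × 10 = 580 kip·in.
Critical point at (x, y) = (4.56, 6.5) from centroid. f_tx = M·y/J = 4.819 kip/in; f_ty = M·x/J = 3.381 kip/in.
Resultant f_max = √[f_tx² + (f_v + f_ty)²] = √[4.819² + (2.32 + 3.381)²] = 7.465 kip/in.
Capacity per unit length: φr_n = 0.75 × 0.6 × 100 × (0.707 × 0.5) = 15.91 kip/in.
7.465 ≤ 15.91 → adequate.

f_max ≈ 7.47 kip/in; adequate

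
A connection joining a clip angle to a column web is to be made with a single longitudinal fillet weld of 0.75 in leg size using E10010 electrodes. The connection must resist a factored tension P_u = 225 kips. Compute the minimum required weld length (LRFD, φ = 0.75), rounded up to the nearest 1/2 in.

L = 9.5 in

E100XX → F_EXX = 100 ksi.
Throat t_e = 0.707 × 0.75 = 0.5302 in.
φr_n = 0.75 × 0.6 × 100 × 0.5302 = 23.86 kips/in.
L_req = P_u / φr_n = 225 / 23.86 = 9.43 in total.
Round up → use L = 9.5 in.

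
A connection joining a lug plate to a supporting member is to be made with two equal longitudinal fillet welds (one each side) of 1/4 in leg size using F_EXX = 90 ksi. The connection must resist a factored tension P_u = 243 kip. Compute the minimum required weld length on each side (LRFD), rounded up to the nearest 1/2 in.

Throat t_e = 0.707 × 0.25 = 0.1767 in.
φr_n = 0.75 × 0.6 × 90 × 0.1767 = 7.158 kip/in.
L_req = P_u / φr_n = 243 / 7.158 = 33.95 in total.
Per side: 33.95 / 2 = 16.97 in.
Round up → use L = 17 in on each side.

L = 17 in on each side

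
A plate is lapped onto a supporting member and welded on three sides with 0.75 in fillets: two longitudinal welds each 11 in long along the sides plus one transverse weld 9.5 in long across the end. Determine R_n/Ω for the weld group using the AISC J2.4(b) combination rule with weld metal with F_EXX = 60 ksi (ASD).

R_n/Ω ≈ 314 kips

t_e = 0.707 × 0.75 = 0.5302 in.
R_nwl = 0.6 × 60 × 0.5302 × 22 = 420 kips (longitudinal, 2 welds).
R_nwt = 0.6 × 60 × 0.5302 × 9.5 = 181.3 kips (transverse, base value).
(i) R_nwl + R_nwt = 601.3 kips; (ii) 0.85 R_nwl + 1.5 R_nwt = 629 kips.
R_n = max = 629 kips [governs: (ii)]; R_n/Ω = 314.5 kips.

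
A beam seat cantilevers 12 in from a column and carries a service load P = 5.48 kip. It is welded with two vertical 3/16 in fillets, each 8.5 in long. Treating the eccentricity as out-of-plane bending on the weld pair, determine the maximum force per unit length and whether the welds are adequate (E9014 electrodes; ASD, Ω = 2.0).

E90XX → F_EXX = 90 ksi.
L_w = 2 × 8.5 = 17 in; section modulus (unit throat) S = 2 × L²/6 = 24.08 in².
Direct shear f_v = P/L_w = 5.48/17 = 0.3224 kip/in.
Moment M = P × e = 5.48 × 12 = 65.76 kip·in; bending f_b = M/S = 2.731 kip/in.
f_max = √(f_v² + f_b²) = √(0.3224² + 2.731²) = 2.749 kip/in.
r_n/Ω = (1/2.0) × 0.6 × 90 × (0.707 × 0.1875) = 3.579 kip/in → adequate.

f_max ≈ 2.75 kip/in; adequate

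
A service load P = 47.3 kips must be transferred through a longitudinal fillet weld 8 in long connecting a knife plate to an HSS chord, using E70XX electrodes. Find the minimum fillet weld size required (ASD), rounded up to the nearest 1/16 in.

E70XX → F_EXX = 70 ksi.
Total weld length L = 8 in.
Required throat t_e = P × Ω / (0.6 F_EXX × L) = 47.3 × 2.0 / (0.6 × 70 × 8) = 0.2815 in.
Required leg w = t_e / 0.707 = 0.3982 in → use 7/16 in.

w = 7/16 in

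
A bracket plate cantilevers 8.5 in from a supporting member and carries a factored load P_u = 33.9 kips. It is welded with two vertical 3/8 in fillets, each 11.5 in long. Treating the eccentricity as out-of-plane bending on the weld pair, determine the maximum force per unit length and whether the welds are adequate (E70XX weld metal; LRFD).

E70XX → F_EXX = 70 ksi.
L_w = 2 × 11.5 = 23 in; section modulus (unit throat) S = 2 × L²/6 = 44.08 in².
Direct shear f_v = P/L_w = 33.9/23 = 1.474 kip/in.
Moment M = P × e = 33.9 × 8.5 = 288.15 kip·in; bending f_b = M/S = 6.536 kip/in.
f_max = √(f_v² + f_b²) = √(1.474² + 6.536²) = 6.701 kip/in.
φr_n = 0.75 × 0.6 × 70 × (0.707 × 0.375) = 8.351 kip/in → adequate.

f_max ≈ 6.7 kip/in; adequate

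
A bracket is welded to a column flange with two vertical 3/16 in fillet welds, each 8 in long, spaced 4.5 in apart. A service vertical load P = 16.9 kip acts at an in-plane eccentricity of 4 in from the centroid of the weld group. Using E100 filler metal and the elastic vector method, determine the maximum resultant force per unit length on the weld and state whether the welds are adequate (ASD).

f_max ≈ 2.55 kip/in; adequate

E100XX → F_EXX = 100 ksi.
Total weld length L_w = 16 in. Treat welds as unit-width lines.
Polar moment about centroid: J = 2[d³/12 + d(b/2)²] = 2[8³/12 + 8×2.25²] = 166.3 in³.
Direct shear f_v = P/L_w = 16.9 / 16 = 1.056 kip/in (vertical).
Torsion M = P·e = 16.9 × 4 = 67.6 kip·in.
Critical point at (x, y) = (2.25, 4) from centroid. f_tx = M·y/J = 1.626 kip/in; f_ty = M·x/J = 0.9144 kip/in.
Resultant f_max = √[f_tx² + (f_v + f_ty)²] = √[1.626² + (1.056 + 0.9144)²] = 2.555 kip/in.
Capacity per unit length: r_n/Ω = (1/2.0) × 0.6 × 100 × (0.707 × 0.1875) = 3.977 kip/in.
2.555 ≤ 3.977 → adequate.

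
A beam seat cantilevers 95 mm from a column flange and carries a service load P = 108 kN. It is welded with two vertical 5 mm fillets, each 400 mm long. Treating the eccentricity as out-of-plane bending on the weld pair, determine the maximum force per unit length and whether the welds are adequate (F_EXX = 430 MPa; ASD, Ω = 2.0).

L_w = 2 × 400 = 800 mm; section modulus (unit throat) S = 2 × L²/6 = 53330 mm².
Direct shear f_v = P/L_w = 108×10³/800 = 135 N/mm.
Moment M = P × e = 108×10³ × 95 = 10260000 N·mm; bending f_b = M/S = 192.4 N/mm.
f_max = √(f_v² + f_b²) = √(135² + 192.4²) = 235 N/mm.
r_n/Ω = (1/2.0) × 0.6 × 430 × (0.707 × 5) = 456 N/mm → adequate.

f_max ≈ 235 N/mm; adequate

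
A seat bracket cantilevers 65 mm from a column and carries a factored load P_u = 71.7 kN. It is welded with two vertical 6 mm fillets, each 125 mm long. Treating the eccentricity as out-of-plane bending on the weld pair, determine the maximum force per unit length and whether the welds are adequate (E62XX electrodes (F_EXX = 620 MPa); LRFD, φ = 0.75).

f_max ≈ 940 N/mm; adequate

L_w = 2 × 125 = 250 mm; section modulus (unit throat) S = 2 × L²/6 = 5208 mm².
Direct shear f_v = P/L_w = 71.7×10³/250 = 286.8 N/mm.
Moment M = P × e = 71.7×10³ × 65 = 4660500 N·mm; bending f_b = M/S = 894.8 N/mm.
f_max = √(f_v² + f_b²) = √(286.8² + 894.8²) = 939.7 N/mm.
φr_n = 0.75 × 0.6 × 620 × (0.707 × 6) = 1184 N/mm → adequate.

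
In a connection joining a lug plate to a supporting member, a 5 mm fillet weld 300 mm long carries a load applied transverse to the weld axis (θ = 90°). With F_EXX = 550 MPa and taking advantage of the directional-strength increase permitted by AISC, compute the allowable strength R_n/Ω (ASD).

t_e = 0.707 × 5 = 3.535 mm; A_we = 3.535 × 300 = 1060 mm².
Directional factor: 1.0 + 0.5 sin^1.5(90°) = 1.5.
F_nw = 0.6 × 550 × 1.5 = 495 MPa.
R_n/Ω = (495 × 1060) / 2.0 × 10⁻³ = 262.5 kN.

R_n/Ω ≈ 262 kN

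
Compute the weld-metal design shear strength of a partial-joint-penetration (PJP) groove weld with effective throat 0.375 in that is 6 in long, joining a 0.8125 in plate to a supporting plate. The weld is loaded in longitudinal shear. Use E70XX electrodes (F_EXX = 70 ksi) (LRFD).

Effective throat (given) t_e = 0.375 in.
A_we = 0.375 × 6 = 2.25 in².
F_nw = 0.6 F_EXX = 42 ksi.
φR_n = 0.75 × 42 × 2.25 = 70.88 kips.

φR_n ≈ 70.9 kips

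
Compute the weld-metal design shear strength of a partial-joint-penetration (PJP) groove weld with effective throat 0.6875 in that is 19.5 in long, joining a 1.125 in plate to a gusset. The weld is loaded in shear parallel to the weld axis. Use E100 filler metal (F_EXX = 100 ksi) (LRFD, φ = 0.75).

φR_n ≈ 603 kip

Effective throat (given) t_e = 0.6875 in.
A_we = 0.6875 × 19.5 = 13.41 in².
F_nw = 0.6 F_EXX = 60 ksi.
φR_n = 0.75 × 60 × 13.41 = 603.3 kip.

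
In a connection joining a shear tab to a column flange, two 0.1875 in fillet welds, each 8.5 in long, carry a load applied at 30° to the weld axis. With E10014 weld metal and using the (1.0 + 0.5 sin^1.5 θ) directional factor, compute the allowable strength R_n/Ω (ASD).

R_n/Ω ≈ 79.6 kips

E100XX → F_EXX = 100 ksi.
t_e = 0.707 × 0.1875 = 0.1326 in; A_we = 0.1326 × 17 = 2.254 in².
Directional factor: 1.0 + 0.5 sin^1.5(30°) = 1.177.
F_nw = 0.6 × 100 × 1.177 = 70.61 ksi.
R_n/Ω = (70.61 × 2.254) / 2.0 = 79.56 kips.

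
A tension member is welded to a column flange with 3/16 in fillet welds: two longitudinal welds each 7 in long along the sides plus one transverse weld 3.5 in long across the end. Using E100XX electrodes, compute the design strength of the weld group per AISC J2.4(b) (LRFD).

φR_n ≈ 104 kips

E100XX → F_EXX = 100 ksi.
t_e = 0.707 × 0.1875 = 0.1326 in.
R_nwl = 0.6 × 100 × 0.1326 × 14 = 111.4 kips (longitudinal, 2 welds).
R_nwt = 0.6 × 100 × 0.1326 × 3.5 = 27.84 kips (transverse, base value).
(i) R_nwl + R_nwt = 139.2 kips; (ii) 0.85 R_nwl + 1.5 R_nwt = 136.4 kips.
R_n = max = 139.2 kips [governs: (i)]; φR_n = 104.4 kips.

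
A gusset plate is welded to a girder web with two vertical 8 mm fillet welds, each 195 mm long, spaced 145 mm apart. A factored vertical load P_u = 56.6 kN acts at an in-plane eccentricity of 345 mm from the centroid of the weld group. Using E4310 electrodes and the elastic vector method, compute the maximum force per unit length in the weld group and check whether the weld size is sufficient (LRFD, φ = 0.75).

E43XX → F_EXX = 430 MPa.
Total weld length L_w = 390 mm. Treat welds as unit-width lines.
Polar moment about centroid: J = 2[d³/12 + d(b/2)²] = 2[195³/12 + 195×72.5²] = 3286000 mm³.
Direct shear f_v = P/L_w = 56.6×10³ / 390 = 145.1 N/mm (vertical).
Torsion M = P·e = 56.6×10³ × 345 = 19527000 N·mm.
Critical point at (x, y) = (72.5, 97.5) from centroid. f_tx = M·y/J = 579.4 N/mm; f_ty = M·x/J = 430.9 N/mm.
Resultant f_max = √[f_tx² + (f_v + f_ty)²] = √[579.4² + (145.1 + 430.9)²] = 817 N/mm.
Capacity per unit length: φr_n = 0.75 × 0.6 × 430 × (0.707 × 8) = 1094 N/mm.
817 ≤ 1094 → adequate.

f_max ≈ 817 N/mm; adequate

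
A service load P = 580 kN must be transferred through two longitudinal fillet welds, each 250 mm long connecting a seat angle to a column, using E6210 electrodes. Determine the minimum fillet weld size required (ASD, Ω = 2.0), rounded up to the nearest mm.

E62XX → F_EXX = 620 MPa.
Total weld length L = 500 mm.
Required throat t_e = P × Ω / (0.6 F_EXX × L) = 580 × 2.0 / (0.6 × 620 × 500 × 10⁻³) = 6.237 mm.
Required leg w = t_e / 0.707 = 8.821 mm → use 9 mm.

w = 9 mm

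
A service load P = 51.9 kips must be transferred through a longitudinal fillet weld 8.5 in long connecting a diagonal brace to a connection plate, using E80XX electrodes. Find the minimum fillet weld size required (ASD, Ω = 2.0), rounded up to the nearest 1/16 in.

w = 3/8 in

E80XX → F_EXX = 80 ksi.
Total weld length L = 8.5 in.
Required throat t_e = P × Ω / (0.6 F_EXX × L) = 51.9 × 2.0 / (0.6 × 80 × 8.5) = 0.2544 in.
Required leg w = t_e / 0.707 = 0.3598 in → use 3/8 in.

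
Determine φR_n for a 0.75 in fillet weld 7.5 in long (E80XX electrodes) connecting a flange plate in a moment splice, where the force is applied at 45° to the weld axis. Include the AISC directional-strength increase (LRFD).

E80XX → F_EXX = 80 ksi.
t_e = 0.707 × 0.75 = 0.5302 in; A_we = 0.5302 × 7.5 = 3.977 in².
Directional factor: 1.0 + 0.5 sin^1.5(45°) = 1.297.
F_nw = 0.6 × 80 × 1.297 = 62.27 ksi.
φR_n = 0.75 × 62.27 × 3.977 = 185.7 kips.

φR_n ≈ 186 kips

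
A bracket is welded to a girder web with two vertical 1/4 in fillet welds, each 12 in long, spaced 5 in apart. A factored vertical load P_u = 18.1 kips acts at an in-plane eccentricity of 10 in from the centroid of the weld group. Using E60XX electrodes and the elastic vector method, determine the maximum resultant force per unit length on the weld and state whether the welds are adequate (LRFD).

E60XX → F_EXX = 60 ksi.
Total weld length L_w = 24 in. Treat welds as unit-width lines.
Polar moment about centroid: J = 2[d³/12 + d(b/2)²] = 2[12³/12 + 12×2.5²] = 438 in³.
Direct shear f_v = P/L_w = 18.1 / 24 = 0.7542 kip/in (vertical).
Torsion M = P·e = 18.1 × 10 = 181 kip·in.
Critical point at (x, y) = (2.5, 6) from centroid. f_tx = M·y/J = 2.479 kip/in; f_ty = M·x/J = 1.033 kip/in.
Resultant f_max = √[f_tx² + (f_v + f_ty)²] = √[2.479² + (0.7542 + 1.033)²] = 3.056 kip/in.
Capacity per unit length: φr_n = 0.75 × 0.6 × 60 × (0.707 × 0.25) = 4.772 kip/in.
3.056 ≤ 4.772 → adequate.

f_max ≈ 3.06 kip/in; adequate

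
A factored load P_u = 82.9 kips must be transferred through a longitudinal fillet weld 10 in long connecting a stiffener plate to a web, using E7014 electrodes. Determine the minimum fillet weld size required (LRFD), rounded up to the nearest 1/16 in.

E70XX → F_EXX = 70 ksi.
Total weld length L = 10 in.
Required throat t_e = P_u / (φ × 0.6 F_EXX × L) = 82.9 / (0.75 × 0.6 × 70 × 10) = 0.2632 in.
Required leg w = t_e / 0.707 = 0.3722 in → use 3/8 in.

w = 3/8 in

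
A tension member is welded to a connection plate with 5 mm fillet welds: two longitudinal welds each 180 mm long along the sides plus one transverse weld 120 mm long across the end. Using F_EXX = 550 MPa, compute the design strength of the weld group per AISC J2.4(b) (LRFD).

t_e = 0.707 × 5 = 3.535 mm.
R_nwl = 0.6 × 550 × 3.535 × 360 × 10⁻³ = 420 kN (longitudinal, 2 welds).
R_nwt = 0.6 × 550 × 3.535 × 120 × 10⁻³ = 140 kN (transverse, base value).
(i) R_nwl + R_nwt = 559.9 kN; (ii) 0.85 R_nwl + 1.5 R_nwt = 566.9 kN.
R_n = max = 566.9 kN [governs: (ii)]; φR_n = 425.2 kN.

φR_n ≈ 425 kN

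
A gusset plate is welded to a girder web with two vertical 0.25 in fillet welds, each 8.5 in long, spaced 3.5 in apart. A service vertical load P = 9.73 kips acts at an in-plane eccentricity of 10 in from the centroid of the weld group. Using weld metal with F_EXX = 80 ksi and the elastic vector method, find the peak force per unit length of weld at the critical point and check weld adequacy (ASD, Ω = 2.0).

Total weld length L_w = 17 in. Treat welds as unit-width lines.
Polar moment about centroid: J = 2[d³/12 + d(b/2)²] = 2[8.5³/12 + 8.5×1.75²] = 154.4 in³.
Direct shear f_v = P/L_w = 9.73 / 17 = 0.5724 kip/in (vertical).
Torsion M = P·e = 9.73 × 10 = 97.3 kip·in.
Critical point at (x, y) = (1.75, 4.25) from centroid. f_tx = M·y/J = 2.678 kip/in; f_ty = M·x/J = 1.103 kip/in.
Resultant f_max = √[f_tx² + (f_v + f_ty)²] = √[2.678² + (0.5724 + 1.103)²] = 3.159 kip/in.
Capacity per unit length: r_n/Ω = (1/2.0) × 0.6 × 80 × (0.707 × 0.25) = 4.242 kip/in.
3.159 ≤ 4.242 → adequate.

f_max ≈ 3.16 kip/in; adequate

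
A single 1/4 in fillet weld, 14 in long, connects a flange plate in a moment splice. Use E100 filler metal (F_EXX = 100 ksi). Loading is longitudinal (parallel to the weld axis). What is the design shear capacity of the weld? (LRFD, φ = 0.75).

Effective throat t_e = 0.707 × 0.25 = 0.1767 in.
Total length L = 14 in; A_we = 0.1767 × 14 = 2.474 in².
F_nw = 0.6 F_EXX = 0.6 × 100 = 60 ksi.
φR_n = 0.75 × 60 × 2.474 = 111.4 kip.

φR_n ≈ 111 kip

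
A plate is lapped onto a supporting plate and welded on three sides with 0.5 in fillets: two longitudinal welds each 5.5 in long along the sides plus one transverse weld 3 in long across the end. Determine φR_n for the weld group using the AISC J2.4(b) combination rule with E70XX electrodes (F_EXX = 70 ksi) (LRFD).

φR_n ≈ 156 kips

t_e = 0.707 × 0.5 = 0.3535 in.
R_nwl = 0.6 × 70 × 0.3535 × 11 = 163.3 kips (longitudinal, 2 welds).
R_nwt = 0.6 × 70 × 0.3535 × 3 = 44.54 kips (transverse, base value).
(i) R_nwl + R_nwt = 207.9 kips; (ii) 0.85 R_nwl + 1.5 R_nwt = 205.6 kips.
R_n = max = 207.9 kips [governs: (i)]; φR_n = 155.9 kips.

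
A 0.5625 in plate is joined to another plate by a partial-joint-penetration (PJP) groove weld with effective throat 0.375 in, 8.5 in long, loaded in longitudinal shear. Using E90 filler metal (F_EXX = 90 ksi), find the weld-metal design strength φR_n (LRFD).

φR_n ≈ 129 kip

Effective throat (given) t_e = 0.375 in.
A_we = 0.375 × 8.5 = 3.188 in².
F_nw = 0.6 F_EXX = 54 ksi.
φR_n = 0.75 × 54 × 3.188 = 129.1 kip.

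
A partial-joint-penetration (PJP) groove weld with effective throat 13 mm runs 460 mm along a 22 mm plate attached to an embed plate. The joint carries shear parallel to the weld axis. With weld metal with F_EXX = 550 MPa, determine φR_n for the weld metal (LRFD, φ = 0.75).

φR_n ≈ 1480 kN

Effective throat (given) t_e = 13 mm.
A_we = 13 × 460 = 5980 mm².
F_nw = 0.6 F_EXX = 330 MPa.
φR_n = 0.75 × 330 × 5980 × 10⁻³ = 1480 kN.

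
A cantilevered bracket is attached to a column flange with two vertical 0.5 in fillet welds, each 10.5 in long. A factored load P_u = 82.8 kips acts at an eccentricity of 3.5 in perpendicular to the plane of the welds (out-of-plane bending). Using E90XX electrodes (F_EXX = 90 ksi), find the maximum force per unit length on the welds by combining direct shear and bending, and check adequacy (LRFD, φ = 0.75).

f_max ≈ 8.82 kip/in; adequate

L_w = 2 × 10.5 = 21 in; section modulus (unit throat) S = 2 × L²/6 = 36.75 in².
Direct shear f_v = P/L_w = 82.8/21 = 3.943 kip/in.
Moment M = P × e = 82.8 × 3.5 = 289.8 kip·in; bending f_b = M/S = 7.886 kip/in.
f_max = √(f_v² + f_b²) = √(3.943² + 7.886²) = 8.816 kip/in.
φr_n = 0.75 × 0.6 × 90 × (0.707 × 0.5) = 14.32 kip/in → adequate.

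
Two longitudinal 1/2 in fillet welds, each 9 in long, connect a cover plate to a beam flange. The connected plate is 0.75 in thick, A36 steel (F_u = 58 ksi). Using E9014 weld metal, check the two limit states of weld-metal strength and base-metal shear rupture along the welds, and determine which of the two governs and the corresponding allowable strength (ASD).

E90XX → F_EXX = 90 ksi.
t_e = 0.707 × 0.5 = 0.3535 in; L = 18 in.
Weld metal: R_n/Ω = (1/2.0) × 0.6 × 90 × 0.3535 × 18 = 171.8 kips.
Base metal (shear rupture): R_n/Ω = (1/2.0) × 0.6 × 58 × 0.75 × 18 = 234.9 kips.
Governing: weld metal.

R_n/Ω ≈ 172 kips (weld metal governs)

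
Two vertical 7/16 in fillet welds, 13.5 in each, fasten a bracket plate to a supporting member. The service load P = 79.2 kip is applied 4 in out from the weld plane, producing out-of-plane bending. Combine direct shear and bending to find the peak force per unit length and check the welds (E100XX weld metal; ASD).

E100XX → F_EXX = 100 ksi.
L_w = 2 × 13.5 = 27 in; section modulus (unit throat) S = 2 × L²/6 = 60.75 in².
Direct shear f_v = P/L_w = 79.2/27 = 2.933 kip/in.
Moment M = P × e = 79.2 × 4 = 316.8 kip·in; bending f_b = M/S = 5.215 kip/in.
f_max = √(f_v² + f_b²) = √(2.933² + 5.215²) = 5.983 kip/in.
r_n/Ω = (1/2.0) × 0.6 × 100 × (0.707 × 0.4375) = 9.279 kip/in → adequate.

f_max ≈ 5.98 kip/in; adequate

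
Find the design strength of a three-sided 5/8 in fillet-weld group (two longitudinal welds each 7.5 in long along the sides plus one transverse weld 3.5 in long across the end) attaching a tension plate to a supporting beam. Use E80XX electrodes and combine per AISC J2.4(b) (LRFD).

E80XX → F_EXX = 80 ksi.
t_e = 0.707 × 0.625 = 0.4419 in.
R_nwl = 0.6 × 80 × 0.4419 × 15 = 318.1 kip (longitudinal, 2 welds).
R_nwt = 0.6 × 80 × 0.4419 × 3.5 = 74.23 kip (transverse, base value).
(i) R_nwl + R_nwt = 392.4 kip; (ii) 0.85 R_nwl + 1.5 R_nwt = 381.8 kip.
R_n = max = 392.4 kip [governs: (i)]; φR_n = 294.3 kip.

φR_n ≈ 294 kip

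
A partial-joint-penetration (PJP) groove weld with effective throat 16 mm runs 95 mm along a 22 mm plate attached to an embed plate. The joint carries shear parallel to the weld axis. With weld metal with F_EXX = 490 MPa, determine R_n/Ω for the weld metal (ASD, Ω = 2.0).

R_n/Ω ≈ 223 kN

Effective throat (given) t_e = 16 mm.
A_we = 16 × 95 = 1520 mm².
F_nw = 0.6 F_EXX = 294 MPa.
R_n/Ω = (294 × 1520) / 2.0 × 10⁻³ = 223.4 kN.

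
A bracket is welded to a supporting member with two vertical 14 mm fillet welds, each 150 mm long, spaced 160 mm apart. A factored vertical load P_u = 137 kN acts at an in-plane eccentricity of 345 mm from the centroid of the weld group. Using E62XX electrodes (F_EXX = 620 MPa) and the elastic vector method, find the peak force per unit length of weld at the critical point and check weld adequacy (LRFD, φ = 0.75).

f_max ≈ 2440 N/mm; adequate

Total weld length L_w = 300 mm. Treat welds as unit-width lines.
Polar moment about centroid: J = 2[d³/12 + d(b/2)²] = 2[150³/12 + 150×80²] = 2482000 mm³.
Direct shear f_v = P/L_w = 137×10³ / 300 = 456.7 N/mm (vertical).
Torsion M = P·e = 137×10³ × 345 = 47265000 N·mm.
Critical point at (x, y) = (80, 75) from centroid. f_tx = M·y/J = 1428 N/mm; f_ty = M·x/J = 1523 N/mm.
Resultant f_max = √[f_tx² + (f_v + f_ty)²] = √[1428² + (456.7 + 1523)²] = 2441 N/mm.
Capacity per unit length: φr_n = 0.75 × 0.6 × 620 × (0.707 × 14) = 2762 N/mm.
2441 ≤ 2762 → adequate.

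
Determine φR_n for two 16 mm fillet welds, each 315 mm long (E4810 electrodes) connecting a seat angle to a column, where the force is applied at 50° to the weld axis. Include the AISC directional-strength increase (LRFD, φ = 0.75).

φR_n ≈ 2060 kN

E48XX → F_EXX = 480 MPa.
t_e = 0.707 × 16 = 11.31 mm; A_we = 11.31 × 630 = 7127 mm².
Directional factor: 1.0 + 0.5 sin^1.5(50°) = 1.335.
F_nw = 0.6 × 480 × 1.335 = 384.5 MPa.
φR_n = 0.75 × 384.5 × 7127 × 10⁻³ = 2055 kN.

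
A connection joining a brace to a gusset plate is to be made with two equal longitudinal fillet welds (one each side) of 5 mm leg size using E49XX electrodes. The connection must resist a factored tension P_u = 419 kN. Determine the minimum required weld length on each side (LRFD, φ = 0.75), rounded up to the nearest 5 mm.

E49XX → F_EXX = 490 MPa.
Throat t_e = 0.707 × 5 = 3.535 mm.
φr_n = 0.75 × 0.6 × 490 × 3.535 × 10⁻³ = 0.7795 kN/mm.
L_req = P_u / φr_n = 419 / 0.7795 = 537.5 mm total.
Per side: 537.5 / 2 = 268.8 mm.
Round up → use L = 270 mm on each side.

L = 270 mm on each side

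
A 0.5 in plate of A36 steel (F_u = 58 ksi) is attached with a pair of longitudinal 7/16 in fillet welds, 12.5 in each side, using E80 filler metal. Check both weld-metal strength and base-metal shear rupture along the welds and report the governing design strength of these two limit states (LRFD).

φR_n ≈ 278 kip (weld metal governs)

E80XX → F_EXX = 80 ksi.
t_e = 0.707 × 0.4375 = 0.3093 in; L = 25 in.
Weld metal: φR_n = 0.75 × 0.6 × 80 × 0.3093 × 25 = 278.4 kip.
Base metal (shear rupture): φR_n = 0.75 × 0.6 × 58 × 0.5 × 25 = 326.2 kip.
Governing: weld metal.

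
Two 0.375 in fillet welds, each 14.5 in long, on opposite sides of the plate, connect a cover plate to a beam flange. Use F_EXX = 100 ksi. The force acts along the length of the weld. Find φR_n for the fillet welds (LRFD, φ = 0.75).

Effective throat t_e = 0.707 × 0.375 = 0.2651 in.
Total length L = 29 in; A_we = 0.2651 × 29 = 7.689 in².
F_nw = 0.6 F_EXX = 0.6 × 100 = 60 ksi.
φR_n = 0.75 × 60 × 7.689 = 346 kips.

φR_n ≈ 346 kips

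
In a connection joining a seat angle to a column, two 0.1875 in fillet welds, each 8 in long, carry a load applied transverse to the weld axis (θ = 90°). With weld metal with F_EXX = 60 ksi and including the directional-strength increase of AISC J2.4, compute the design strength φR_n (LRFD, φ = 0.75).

φR_n ≈ 85.9 kip

t_e = 0.707 × 0.1875 = 0.1326 in; A_we = 0.1326 × 16 = 2.121 in².
Directional factor: 1.0 + 0.5 sin^1.5(90°) = 1.5.
F_nw = 0.6 × 60 × 1.5 = 54 ksi.
φR_n = 0.75 × 54 × 2.121 = 85.9 kip.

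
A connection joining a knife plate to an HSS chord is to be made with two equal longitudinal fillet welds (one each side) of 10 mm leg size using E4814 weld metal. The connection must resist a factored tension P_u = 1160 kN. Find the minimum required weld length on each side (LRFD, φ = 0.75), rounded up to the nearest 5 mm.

E48XX → F_EXX = 480 MPa.
Throat t_e = 0.707 × 10 = 7.07 mm.
φr_n = 0.75 × 0.6 × 480 × 7.07 × 10⁻³ = 1.527 kN/mm.
L_req = P_u / φr_n = 1160 / 1.527 = 759.6 mm total.
Per side: 759.6 / 2 = 379.8 mm.
Round up → use L = 380 mm on each side.

L = 380 mm on each side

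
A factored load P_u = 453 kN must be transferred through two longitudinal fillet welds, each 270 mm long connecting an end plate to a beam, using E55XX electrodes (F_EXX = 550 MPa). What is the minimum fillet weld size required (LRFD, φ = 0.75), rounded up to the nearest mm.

w = 5 mm

Total weld length L = 540 mm.
Required throat t_e = P_u / (φ × 0.6 F_EXX × L) = 453 / (0.75 × 0.6 × 550 × 540 × 10⁻³) = 3.389 mm.
Required leg w = t_e / 0.707 = 4.794 mm → use 5 mm.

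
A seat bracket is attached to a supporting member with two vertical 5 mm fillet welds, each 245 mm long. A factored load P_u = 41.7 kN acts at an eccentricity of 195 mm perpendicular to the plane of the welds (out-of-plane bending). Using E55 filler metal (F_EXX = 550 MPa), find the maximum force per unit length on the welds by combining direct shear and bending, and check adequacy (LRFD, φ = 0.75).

L_w = 2 × 245 = 490 mm; section modulus (unit throat) S = 2 × L²/6 = 20010 mm².
Direct shear f_v = P/L_w = 41.7×10³/490 = 85.1 N/mm.
Moment M = P × e = 41.7×10³ × 195 = 8131500 N·mm; bending f_b = M/S = 406.4 N/mm.
f_max = √(f_v² + f_b²) = √(85.1² + 406.4²) = 415.2 N/mm.
φr_n = 0.75 × 0.6 × 550 × (0.707 × 5) = 874.9 N/mm → adequate.

f_max ≈ 415 N/mm; adequate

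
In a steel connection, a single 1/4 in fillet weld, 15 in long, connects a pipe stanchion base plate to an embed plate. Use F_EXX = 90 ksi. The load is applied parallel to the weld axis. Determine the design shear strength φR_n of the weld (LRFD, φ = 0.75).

Effective throat t_e = 0.707 × 0.25 = 0.1767 in.
Total length L = 15 in; A_we = 0.1767 × 15 = 2.651 in².
F_nw = 0.6 F_EXX = 0.6 × 90 = 54 ksi.
φR_n = 0.75 × 54 × 2.651 = 107.4 kips.

φR_n ≈ 107 kips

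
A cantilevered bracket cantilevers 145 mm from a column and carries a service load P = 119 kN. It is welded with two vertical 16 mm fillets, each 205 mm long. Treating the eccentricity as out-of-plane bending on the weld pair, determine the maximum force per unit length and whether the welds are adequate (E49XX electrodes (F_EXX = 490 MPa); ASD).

L_w = 2 × 205 = 410 mm; section modulus (unit throat) S = 2 × L²/6 = 14010 mm².
Direct shear f_v = P/L_w = 119×10³/410 = 290.2 N/mm.
Moment M = P × e = 119×10³ × 145 = 17255000 N·mm; bending f_b = M/S = 1232 N/mm.
f_max = √(f_v² + f_b²) = √(290.2² + 1232²) = 1266 N/mm.
r_n/Ω = (1/2.0) × 0.6 × 490 × (0.707 × 16) = 1663 N/mm → adequate.

f_max ≈ 1270 N/mm; adequate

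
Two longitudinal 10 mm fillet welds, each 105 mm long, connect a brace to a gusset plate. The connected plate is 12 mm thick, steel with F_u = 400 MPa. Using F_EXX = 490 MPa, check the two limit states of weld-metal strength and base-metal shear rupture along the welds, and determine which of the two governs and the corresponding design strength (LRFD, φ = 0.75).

t_e = 0.707 × 10 = 7.07 mm; L = 210 mm.
Weld metal: φR_n = 0.75 × 0.6 × 490 × 7.07 × 210 × 10⁻³ = 327.4 kN.
Base metal (shear rupture): φR_n = 0.75 × 0.6 × 400 × 12 × 210 × 10⁻³ = 453.6 kN.
Governing: weld metal.

φR_n ≈ 327 kN (weld metal governs)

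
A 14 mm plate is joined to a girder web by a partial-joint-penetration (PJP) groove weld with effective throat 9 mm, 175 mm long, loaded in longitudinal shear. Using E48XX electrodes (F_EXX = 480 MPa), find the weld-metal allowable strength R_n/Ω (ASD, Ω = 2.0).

R_n/Ω ≈ 227 kN

Effective throat (given) t_e = 9 mm.
A_we = 9 × 175 = 1575 mm².
F_nw = 0.6 F_EXX = 288 MPa.
R_n/Ω = (288 × 1575) / 2.0 × 10⁻³ = 226.8 kN.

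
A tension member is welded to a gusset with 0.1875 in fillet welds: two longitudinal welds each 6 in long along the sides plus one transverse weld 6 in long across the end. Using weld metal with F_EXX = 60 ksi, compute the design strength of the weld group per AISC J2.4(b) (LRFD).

t_e = 0.707 × 0.1875 = 0.1326 in.
R_nwl = 0.6 × 60 × 0.1326 × 12 = 57.27 kip (longitudinal, 2 welds).
R_nwt = 0.6 × 60 × 0.1326 × 6 = 28.63 kip (transverse, base value).
(i) R_nwl + R_nwt = 85.9 kip; (ii) 0.85 R_nwl + 1.5 R_nwt = 91.63 kip.
R_n = max = 91.63 kip [governs: (ii)]; φR_n = 68.72 kip.

φR_n ≈ 68.7 kip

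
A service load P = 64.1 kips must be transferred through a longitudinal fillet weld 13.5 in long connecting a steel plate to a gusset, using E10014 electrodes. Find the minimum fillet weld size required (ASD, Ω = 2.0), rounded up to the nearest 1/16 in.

E100XX → F_EXX = 100 ksi.
Total weld length L = 13.5 in.
Required throat t_e = P × Ω / (0.6 F_EXX × L) = 64.1 × 2.0 / (0.6 × 100 × 13.5) = 0.1583 in.
Required leg w = t_e / 0.707 = 0.2239 in → use 1/4 in.

w = 1/4 in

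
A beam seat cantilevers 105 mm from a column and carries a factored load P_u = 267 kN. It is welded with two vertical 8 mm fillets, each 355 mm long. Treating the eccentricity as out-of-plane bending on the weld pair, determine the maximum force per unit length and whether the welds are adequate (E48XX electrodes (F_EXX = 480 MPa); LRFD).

L_w = 2 × 355 = 710 mm; section modulus (unit throat) S = 2 × L²/6 = 42010 mm².
Direct shear f_v = P/L_w = 267×10³/710 = 376.1 N/mm.
Moment M = P × e = 267×10³ × 105 = 28035000 N·mm; bending f_b = M/S = 667.4 N/mm.
f_max = √(f_v² + f_b²) = √(376.1² + 667.4²) = 766 N/mm.
φr_n = 0.75 × 0.6 × 480 × (0.707 × 8) = 1222 N/mm → adequate.

f_max ≈ 766 N/mm; adequate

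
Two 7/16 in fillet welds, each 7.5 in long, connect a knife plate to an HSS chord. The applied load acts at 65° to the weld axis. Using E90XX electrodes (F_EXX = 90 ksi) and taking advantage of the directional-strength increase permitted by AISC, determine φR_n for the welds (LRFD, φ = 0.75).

t_e = 0.707 × 0.4375 = 0.3093 in; A_we = 0.3093 × 15 = 4.64 in².
Directional factor: 1.0 + 0.5 sin^1.5(65°) = 1.431.
F_nw = 0.6 × 90 × 1.431 = 77.3 ksi.
φR_n = 0.75 × 77.3 × 4.64 = 269 kip.

φR_n ≈ 269 kip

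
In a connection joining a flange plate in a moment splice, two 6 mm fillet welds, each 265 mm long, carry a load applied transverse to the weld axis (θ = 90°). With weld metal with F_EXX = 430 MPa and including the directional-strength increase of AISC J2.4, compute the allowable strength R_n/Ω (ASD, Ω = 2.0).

t_e = 0.707 × 6 = 4.242 mm; A_we = 4.242 × 530 = 2248 mm².
Directional factor: 1.0 + 0.5 sin^1.5(90°) = 1.5.
F_nw = 0.6 × 430 × 1.5 = 387 MPa.
R_n/Ω = (387 × 2248) / 2.0 × 10⁻³ = 435 kN.

R_n/Ω ≈ 435 kN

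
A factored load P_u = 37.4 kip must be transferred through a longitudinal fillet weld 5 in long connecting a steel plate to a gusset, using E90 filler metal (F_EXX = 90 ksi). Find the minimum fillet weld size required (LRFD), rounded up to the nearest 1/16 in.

w = 5/16 in

Total weld length L = 5 in.
Required throat t_e = P_u / (φ × 0.6 F_EXX × L) = 37.4 / (0.75 × 0.6 × 90 × 5) = 0.1847 in.
Required leg w = t_e / 0.707 = 0.2612 in → use 5/16 in.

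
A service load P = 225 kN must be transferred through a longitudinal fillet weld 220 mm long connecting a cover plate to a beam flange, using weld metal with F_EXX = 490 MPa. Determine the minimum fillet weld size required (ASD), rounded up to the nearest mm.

w = 10 mm

Total weld length L = 220 mm.
Required throat t_e = P × Ω / (0.6 F_EXX × L) = 225 × 2.0 / (0.6 × 490 × 220 × 10⁻³) = 6.957 mm.
Required leg w = t_e / 0.707 = 9.841 mm → use 10 mm.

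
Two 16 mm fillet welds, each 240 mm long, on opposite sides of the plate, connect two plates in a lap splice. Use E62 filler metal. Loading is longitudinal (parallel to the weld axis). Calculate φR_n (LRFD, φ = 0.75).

E62XX → F_EXX = 620 MPa.
Effective throat t_e = 0.707 × 16 = 11.31 mm.
Total length L = 480 mm; A_we = 11.31 × 480 = 5430 mm².
F_nw = 0.6 F_EXX = 0.6 × 620 = 372 MPa.
φR_n = 0.75 × 372 × 5430 × 10⁻³ = 1515 kN.

φR_n ≈ 1510 kN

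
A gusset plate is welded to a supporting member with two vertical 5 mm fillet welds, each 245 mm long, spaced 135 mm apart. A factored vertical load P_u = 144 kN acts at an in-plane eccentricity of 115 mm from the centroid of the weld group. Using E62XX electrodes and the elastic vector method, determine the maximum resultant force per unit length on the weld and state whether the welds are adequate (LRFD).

E62XX → F_EXX = 620 MPa.
Total weld length L_w = 490 mm. Treat welds as unit-width lines.
Polar moment about centroid: J = 2[d³/12 + d(b/2)²] = 2[245³/12 + 245×67.5²] = 4684000 mm³.
Direct shear f_v = P/L_w = 144×10³ / 490 = 293.9 N/mm (vertical).
Torsion M = P·e = 144×10³ × 115 = 16560000 N·mm.
Critical point at (x, y) = (67.5, 122.5) from centroid. f_tx = M·y/J = 433.1 N/mm; f_ty = M·x/J = 238.7 N/mm.
Resultant f_max = √[f_tx² + (f_v + f_ty)²] = √[433.1² + (293.9 + 238.7)²] = 686.4 N/mm.
Capacity per unit length: φr_n = 0.75 × 0.6 × 620 × (0.707 × 5) = 986.3 N/mm.
686.4 ≤ 986.3 → adequate.

f_max ≈ 686 N/mm; adequate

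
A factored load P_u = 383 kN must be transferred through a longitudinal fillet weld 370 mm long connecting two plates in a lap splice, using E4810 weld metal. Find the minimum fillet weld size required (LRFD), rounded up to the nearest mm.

w = 7 mm

E48XX → F_EXX = 480 MPa.
Total weld length L = 370 mm.
Required throat t_e = P_u / (φ × 0.6 F_EXX × L) = 383 / (0.75 × 0.6 × 480 × 370 × 10⁻³) = 4.792 mm.
Required leg w = t_e / 0.707 = 6.778 mm → use 7 mm.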